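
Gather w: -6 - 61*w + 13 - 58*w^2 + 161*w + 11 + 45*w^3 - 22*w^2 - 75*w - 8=45*w^3 - 80*w^2 + 25*w + 10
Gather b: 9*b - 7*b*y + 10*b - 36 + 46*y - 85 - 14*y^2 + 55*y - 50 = b*(19 - 7*y) - 14*y^2 + 101*y - 171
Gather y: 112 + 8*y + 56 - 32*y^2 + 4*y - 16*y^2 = -48*y^2 + 12*y + 168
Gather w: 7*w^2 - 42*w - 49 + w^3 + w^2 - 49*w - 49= w^3 + 8*w^2 - 91*w - 98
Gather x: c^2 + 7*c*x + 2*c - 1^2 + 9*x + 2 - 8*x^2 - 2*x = c^2 + 2*c - 8*x^2 + x*(7*c + 7) + 1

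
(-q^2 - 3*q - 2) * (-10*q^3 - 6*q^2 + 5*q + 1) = 10*q^5 + 36*q^4 + 33*q^3 - 4*q^2 - 13*q - 2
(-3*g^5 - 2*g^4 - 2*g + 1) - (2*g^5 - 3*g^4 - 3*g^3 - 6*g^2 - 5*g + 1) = -5*g^5 + g^4 + 3*g^3 + 6*g^2 + 3*g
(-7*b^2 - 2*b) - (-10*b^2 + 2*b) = 3*b^2 - 4*b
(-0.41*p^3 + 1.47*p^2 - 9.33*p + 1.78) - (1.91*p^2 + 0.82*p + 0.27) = -0.41*p^3 - 0.44*p^2 - 10.15*p + 1.51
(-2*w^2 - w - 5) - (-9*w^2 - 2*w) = 7*w^2 + w - 5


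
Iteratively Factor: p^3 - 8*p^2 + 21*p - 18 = (p - 2)*(p^2 - 6*p + 9) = (p - 3)*(p - 2)*(p - 3)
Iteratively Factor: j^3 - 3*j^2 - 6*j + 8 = (j - 1)*(j^2 - 2*j - 8) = (j - 1)*(j + 2)*(j - 4)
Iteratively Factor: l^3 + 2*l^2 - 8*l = (l - 2)*(l^2 + 4*l) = (l - 2)*(l + 4)*(l)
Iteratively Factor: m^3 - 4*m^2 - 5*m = (m)*(m^2 - 4*m - 5) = m*(m - 5)*(m + 1)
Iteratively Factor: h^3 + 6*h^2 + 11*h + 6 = (h + 2)*(h^2 + 4*h + 3) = (h + 1)*(h + 2)*(h + 3)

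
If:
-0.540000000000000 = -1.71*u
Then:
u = 0.32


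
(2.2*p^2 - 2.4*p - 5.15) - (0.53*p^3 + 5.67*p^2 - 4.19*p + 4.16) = -0.53*p^3 - 3.47*p^2 + 1.79*p - 9.31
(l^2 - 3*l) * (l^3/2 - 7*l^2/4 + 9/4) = l^5/2 - 13*l^4/4 + 21*l^3/4 + 9*l^2/4 - 27*l/4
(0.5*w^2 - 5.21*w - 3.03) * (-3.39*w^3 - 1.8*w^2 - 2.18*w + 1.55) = -1.695*w^5 + 16.7619*w^4 + 18.5597*w^3 + 17.5868*w^2 - 1.4701*w - 4.6965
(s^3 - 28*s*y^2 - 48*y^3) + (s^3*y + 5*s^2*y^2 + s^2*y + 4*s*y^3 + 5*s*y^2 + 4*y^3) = s^3*y + s^3 + 5*s^2*y^2 + s^2*y + 4*s*y^3 - 23*s*y^2 - 44*y^3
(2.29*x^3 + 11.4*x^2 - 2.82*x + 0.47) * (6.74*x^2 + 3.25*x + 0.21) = 15.4346*x^5 + 84.2785*x^4 + 18.5241*x^3 - 3.6032*x^2 + 0.9353*x + 0.0987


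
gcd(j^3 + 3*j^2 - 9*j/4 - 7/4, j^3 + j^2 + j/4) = j + 1/2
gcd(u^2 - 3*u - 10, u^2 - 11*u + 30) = u - 5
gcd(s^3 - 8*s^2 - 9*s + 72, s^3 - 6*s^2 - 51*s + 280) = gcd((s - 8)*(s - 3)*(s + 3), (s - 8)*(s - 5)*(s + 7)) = s - 8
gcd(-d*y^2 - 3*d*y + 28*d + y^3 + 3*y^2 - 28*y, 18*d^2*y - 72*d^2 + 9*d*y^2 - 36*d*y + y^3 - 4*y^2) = y - 4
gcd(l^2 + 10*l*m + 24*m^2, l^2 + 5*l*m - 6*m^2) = l + 6*m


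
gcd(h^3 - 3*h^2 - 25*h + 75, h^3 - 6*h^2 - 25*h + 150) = h^2 - 25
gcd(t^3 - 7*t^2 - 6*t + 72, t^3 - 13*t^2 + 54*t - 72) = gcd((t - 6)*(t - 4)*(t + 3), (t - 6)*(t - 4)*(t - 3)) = t^2 - 10*t + 24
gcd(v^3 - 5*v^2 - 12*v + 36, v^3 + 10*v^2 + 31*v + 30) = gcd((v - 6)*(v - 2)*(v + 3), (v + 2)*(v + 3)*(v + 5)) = v + 3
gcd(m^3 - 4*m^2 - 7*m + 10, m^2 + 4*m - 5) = m - 1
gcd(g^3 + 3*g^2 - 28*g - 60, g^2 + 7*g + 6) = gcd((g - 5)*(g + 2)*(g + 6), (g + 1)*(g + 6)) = g + 6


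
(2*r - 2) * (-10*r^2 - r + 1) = -20*r^3 + 18*r^2 + 4*r - 2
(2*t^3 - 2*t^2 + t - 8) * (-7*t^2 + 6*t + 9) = -14*t^5 + 26*t^4 - t^3 + 44*t^2 - 39*t - 72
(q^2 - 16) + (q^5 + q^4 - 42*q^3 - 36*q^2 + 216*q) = q^5 + q^4 - 42*q^3 - 35*q^2 + 216*q - 16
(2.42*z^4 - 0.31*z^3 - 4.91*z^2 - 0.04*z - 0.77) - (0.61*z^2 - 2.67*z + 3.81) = 2.42*z^4 - 0.31*z^3 - 5.52*z^2 + 2.63*z - 4.58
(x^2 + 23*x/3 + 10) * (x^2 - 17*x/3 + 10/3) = x^4 + 2*x^3 - 271*x^2/9 - 280*x/9 + 100/3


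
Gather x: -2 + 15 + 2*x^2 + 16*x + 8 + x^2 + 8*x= 3*x^2 + 24*x + 21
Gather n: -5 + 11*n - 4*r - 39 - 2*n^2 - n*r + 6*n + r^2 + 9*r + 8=-2*n^2 + n*(17 - r) + r^2 + 5*r - 36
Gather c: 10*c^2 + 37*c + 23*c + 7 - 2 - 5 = 10*c^2 + 60*c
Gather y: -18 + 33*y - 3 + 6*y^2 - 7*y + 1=6*y^2 + 26*y - 20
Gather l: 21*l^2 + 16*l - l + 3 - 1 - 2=21*l^2 + 15*l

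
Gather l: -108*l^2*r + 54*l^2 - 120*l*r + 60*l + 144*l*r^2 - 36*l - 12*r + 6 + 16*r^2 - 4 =l^2*(54 - 108*r) + l*(144*r^2 - 120*r + 24) + 16*r^2 - 12*r + 2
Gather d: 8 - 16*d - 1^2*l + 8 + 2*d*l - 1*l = d*(2*l - 16) - 2*l + 16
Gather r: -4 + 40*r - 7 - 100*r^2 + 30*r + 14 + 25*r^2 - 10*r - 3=-75*r^2 + 60*r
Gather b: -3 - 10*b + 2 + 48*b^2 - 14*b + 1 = 48*b^2 - 24*b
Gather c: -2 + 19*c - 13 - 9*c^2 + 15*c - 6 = -9*c^2 + 34*c - 21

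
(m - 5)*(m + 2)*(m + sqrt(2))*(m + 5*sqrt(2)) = m^4 - 3*m^3 + 6*sqrt(2)*m^3 - 18*sqrt(2)*m^2 - 60*sqrt(2)*m - 30*m - 100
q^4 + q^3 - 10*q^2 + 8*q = q*(q - 2)*(q - 1)*(q + 4)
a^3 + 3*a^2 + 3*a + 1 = (a + 1)^3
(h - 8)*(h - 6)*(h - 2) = h^3 - 16*h^2 + 76*h - 96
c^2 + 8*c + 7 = (c + 1)*(c + 7)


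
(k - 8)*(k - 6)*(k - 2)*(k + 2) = k^4 - 14*k^3 + 44*k^2 + 56*k - 192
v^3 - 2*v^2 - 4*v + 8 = (v - 2)^2*(v + 2)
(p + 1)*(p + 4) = p^2 + 5*p + 4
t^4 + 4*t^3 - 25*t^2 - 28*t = t*(t - 4)*(t + 1)*(t + 7)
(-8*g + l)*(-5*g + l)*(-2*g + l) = -80*g^3 + 66*g^2*l - 15*g*l^2 + l^3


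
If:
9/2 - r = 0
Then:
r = 9/2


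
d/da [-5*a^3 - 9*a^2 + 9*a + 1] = -15*a^2 - 18*a + 9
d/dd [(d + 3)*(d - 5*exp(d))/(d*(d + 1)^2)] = (-5*d^3*exp(d) - d^3 - 10*d^2*exp(d) - 5*d^2 + 30*d*exp(d) + 15*exp(d))/(d^2*(d^3 + 3*d^2 + 3*d + 1))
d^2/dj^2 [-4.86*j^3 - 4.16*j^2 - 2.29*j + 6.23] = -29.16*j - 8.32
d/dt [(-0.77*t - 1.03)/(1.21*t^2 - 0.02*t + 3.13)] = (0.9317*t^2 + 2.4926*t - 2.4307)/(1.4641*t^4 - 0.0484*t^3 + 7.575*t^2 - 0.1252*t + 9.7969)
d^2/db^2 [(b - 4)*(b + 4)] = 2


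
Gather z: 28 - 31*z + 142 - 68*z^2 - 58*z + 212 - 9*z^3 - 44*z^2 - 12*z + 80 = -9*z^3 - 112*z^2 - 101*z + 462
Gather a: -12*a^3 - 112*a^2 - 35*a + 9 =-12*a^3 - 112*a^2 - 35*a + 9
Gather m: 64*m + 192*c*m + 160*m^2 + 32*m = 160*m^2 + m*(192*c + 96)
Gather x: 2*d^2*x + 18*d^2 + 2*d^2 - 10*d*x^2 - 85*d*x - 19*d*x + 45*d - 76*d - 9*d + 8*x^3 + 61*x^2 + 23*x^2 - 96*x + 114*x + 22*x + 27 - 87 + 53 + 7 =20*d^2 - 40*d + 8*x^3 + x^2*(84 - 10*d) + x*(2*d^2 - 104*d + 40)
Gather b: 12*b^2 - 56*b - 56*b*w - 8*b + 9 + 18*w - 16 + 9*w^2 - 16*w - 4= 12*b^2 + b*(-56*w - 64) + 9*w^2 + 2*w - 11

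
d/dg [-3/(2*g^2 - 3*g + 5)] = 3*(4*g - 3)/(2*g^2 - 3*g + 5)^2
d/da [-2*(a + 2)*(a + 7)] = -4*a - 18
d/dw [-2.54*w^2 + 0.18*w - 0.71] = 0.18 - 5.08*w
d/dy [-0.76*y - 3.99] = -0.760000000000000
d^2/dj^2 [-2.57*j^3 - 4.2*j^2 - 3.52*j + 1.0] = -15.42*j - 8.4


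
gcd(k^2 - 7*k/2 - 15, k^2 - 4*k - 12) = k - 6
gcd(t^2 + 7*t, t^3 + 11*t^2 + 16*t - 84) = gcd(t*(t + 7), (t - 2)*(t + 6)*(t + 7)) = t + 7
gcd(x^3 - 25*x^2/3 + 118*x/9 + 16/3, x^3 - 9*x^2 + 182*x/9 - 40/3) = x - 6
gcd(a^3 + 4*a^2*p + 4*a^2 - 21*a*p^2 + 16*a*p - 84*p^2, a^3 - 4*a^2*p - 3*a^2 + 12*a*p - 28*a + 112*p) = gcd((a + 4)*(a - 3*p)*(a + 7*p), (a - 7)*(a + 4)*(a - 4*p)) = a + 4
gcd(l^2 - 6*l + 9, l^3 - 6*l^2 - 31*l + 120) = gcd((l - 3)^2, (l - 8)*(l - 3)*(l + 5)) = l - 3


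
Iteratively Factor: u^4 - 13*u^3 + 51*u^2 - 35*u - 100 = (u - 5)*(u^3 - 8*u^2 + 11*u + 20) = (u - 5)*(u + 1)*(u^2 - 9*u + 20) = (u - 5)*(u - 4)*(u + 1)*(u - 5)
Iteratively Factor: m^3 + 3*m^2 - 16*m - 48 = (m - 4)*(m^2 + 7*m + 12) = (m - 4)*(m + 3)*(m + 4)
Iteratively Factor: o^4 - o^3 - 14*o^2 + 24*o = (o)*(o^3 - o^2 - 14*o + 24) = o*(o - 3)*(o^2 + 2*o - 8) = o*(o - 3)*(o + 4)*(o - 2)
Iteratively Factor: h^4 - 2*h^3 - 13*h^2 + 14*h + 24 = (h + 3)*(h^3 - 5*h^2 + 2*h + 8) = (h + 1)*(h + 3)*(h^2 - 6*h + 8) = (h - 4)*(h + 1)*(h + 3)*(h - 2)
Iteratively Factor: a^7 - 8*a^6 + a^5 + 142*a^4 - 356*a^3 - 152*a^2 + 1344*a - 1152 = (a + 4)*(a^6 - 12*a^5 + 49*a^4 - 54*a^3 - 140*a^2 + 408*a - 288) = (a - 4)*(a + 4)*(a^5 - 8*a^4 + 17*a^3 + 14*a^2 - 84*a + 72) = (a - 4)*(a - 3)*(a + 4)*(a^4 - 5*a^3 + 2*a^2 + 20*a - 24) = (a - 4)*(a - 3)*(a - 2)*(a + 4)*(a^3 - 3*a^2 - 4*a + 12) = (a - 4)*(a - 3)*(a - 2)^2*(a + 4)*(a^2 - a - 6) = (a - 4)*(a - 3)*(a - 2)^2*(a + 2)*(a + 4)*(a - 3)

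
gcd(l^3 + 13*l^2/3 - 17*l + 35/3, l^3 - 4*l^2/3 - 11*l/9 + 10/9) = l - 5/3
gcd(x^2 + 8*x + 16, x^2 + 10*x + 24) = x + 4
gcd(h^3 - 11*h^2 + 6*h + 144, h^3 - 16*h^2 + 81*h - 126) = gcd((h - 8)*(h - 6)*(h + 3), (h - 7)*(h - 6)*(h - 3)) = h - 6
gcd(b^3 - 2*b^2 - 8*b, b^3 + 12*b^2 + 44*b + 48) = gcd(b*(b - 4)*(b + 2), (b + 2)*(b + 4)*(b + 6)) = b + 2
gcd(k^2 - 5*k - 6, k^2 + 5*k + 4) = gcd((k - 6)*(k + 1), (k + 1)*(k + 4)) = k + 1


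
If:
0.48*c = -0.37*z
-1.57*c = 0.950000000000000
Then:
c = -0.61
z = 0.78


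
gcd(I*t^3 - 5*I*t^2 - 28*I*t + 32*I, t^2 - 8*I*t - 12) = 1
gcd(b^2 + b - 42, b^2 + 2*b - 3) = 1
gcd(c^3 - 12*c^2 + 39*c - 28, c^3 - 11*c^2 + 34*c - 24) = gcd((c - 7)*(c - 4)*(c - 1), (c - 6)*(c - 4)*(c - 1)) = c^2 - 5*c + 4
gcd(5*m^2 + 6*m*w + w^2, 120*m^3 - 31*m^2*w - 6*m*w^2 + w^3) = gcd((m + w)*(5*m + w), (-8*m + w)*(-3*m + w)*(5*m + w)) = 5*m + w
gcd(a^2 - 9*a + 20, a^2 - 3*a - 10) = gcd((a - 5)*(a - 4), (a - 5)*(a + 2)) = a - 5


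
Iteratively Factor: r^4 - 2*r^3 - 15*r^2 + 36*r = (r + 4)*(r^3 - 6*r^2 + 9*r) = (r - 3)*(r + 4)*(r^2 - 3*r) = r*(r - 3)*(r + 4)*(r - 3)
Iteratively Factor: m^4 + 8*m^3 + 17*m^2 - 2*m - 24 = (m - 1)*(m^3 + 9*m^2 + 26*m + 24) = (m - 1)*(m + 2)*(m^2 + 7*m + 12) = (m - 1)*(m + 2)*(m + 4)*(m + 3)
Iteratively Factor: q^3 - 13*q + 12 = (q - 3)*(q^2 + 3*q - 4) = (q - 3)*(q - 1)*(q + 4)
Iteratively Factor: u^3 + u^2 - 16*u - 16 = (u - 4)*(u^2 + 5*u + 4) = (u - 4)*(u + 1)*(u + 4)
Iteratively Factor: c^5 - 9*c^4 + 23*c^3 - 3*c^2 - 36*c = (c - 3)*(c^4 - 6*c^3 + 5*c^2 + 12*c) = (c - 3)^2*(c^3 - 3*c^2 - 4*c) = (c - 3)^2*(c + 1)*(c^2 - 4*c) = c*(c - 3)^2*(c + 1)*(c - 4)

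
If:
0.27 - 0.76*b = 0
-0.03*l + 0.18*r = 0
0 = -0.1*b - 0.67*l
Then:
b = 0.36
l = -0.05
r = -0.01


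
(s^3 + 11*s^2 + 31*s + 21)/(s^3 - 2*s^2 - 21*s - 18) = (s + 7)/(s - 6)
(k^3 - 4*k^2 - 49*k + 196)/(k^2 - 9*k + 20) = (k^2 - 49)/(k - 5)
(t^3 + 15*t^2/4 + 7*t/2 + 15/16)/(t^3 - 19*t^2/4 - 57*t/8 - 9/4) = (t + 5/2)/(t - 6)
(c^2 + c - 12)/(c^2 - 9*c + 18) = (c + 4)/(c - 6)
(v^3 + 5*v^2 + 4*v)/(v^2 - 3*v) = (v^2 + 5*v + 4)/(v - 3)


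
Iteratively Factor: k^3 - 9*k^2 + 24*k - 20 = (k - 2)*(k^2 - 7*k + 10) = (k - 2)^2*(k - 5)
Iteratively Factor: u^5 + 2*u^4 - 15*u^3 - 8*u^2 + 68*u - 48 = (u - 1)*(u^4 + 3*u^3 - 12*u^2 - 20*u + 48) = (u - 2)*(u - 1)*(u^3 + 5*u^2 - 2*u - 24) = (u - 2)*(u - 1)*(u + 4)*(u^2 + u - 6) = (u - 2)^2*(u - 1)*(u + 4)*(u + 3)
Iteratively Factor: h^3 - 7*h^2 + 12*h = (h - 3)*(h^2 - 4*h) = h*(h - 3)*(h - 4)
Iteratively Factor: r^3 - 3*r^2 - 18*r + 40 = (r - 5)*(r^2 + 2*r - 8) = (r - 5)*(r + 4)*(r - 2)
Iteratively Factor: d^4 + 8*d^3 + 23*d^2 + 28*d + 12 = (d + 2)*(d^3 + 6*d^2 + 11*d + 6) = (d + 1)*(d + 2)*(d^2 + 5*d + 6) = (d + 1)*(d + 2)^2*(d + 3)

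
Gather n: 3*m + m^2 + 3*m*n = m^2 + 3*m*n + 3*m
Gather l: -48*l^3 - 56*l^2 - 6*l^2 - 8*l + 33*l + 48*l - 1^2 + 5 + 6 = -48*l^3 - 62*l^2 + 73*l + 10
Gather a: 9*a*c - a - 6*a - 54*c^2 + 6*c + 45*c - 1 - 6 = a*(9*c - 7) - 54*c^2 + 51*c - 7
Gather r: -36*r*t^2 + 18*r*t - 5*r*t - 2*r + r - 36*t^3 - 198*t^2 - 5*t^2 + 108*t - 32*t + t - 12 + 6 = r*(-36*t^2 + 13*t - 1) - 36*t^3 - 203*t^2 + 77*t - 6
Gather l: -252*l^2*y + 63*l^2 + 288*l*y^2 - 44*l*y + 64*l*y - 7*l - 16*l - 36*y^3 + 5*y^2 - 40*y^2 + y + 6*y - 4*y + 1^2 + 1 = l^2*(63 - 252*y) + l*(288*y^2 + 20*y - 23) - 36*y^3 - 35*y^2 + 3*y + 2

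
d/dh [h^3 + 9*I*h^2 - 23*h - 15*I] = 3*h^2 + 18*I*h - 23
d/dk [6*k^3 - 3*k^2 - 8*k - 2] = 18*k^2 - 6*k - 8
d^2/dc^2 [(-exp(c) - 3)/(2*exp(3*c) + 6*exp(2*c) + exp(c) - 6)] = (-16*exp(6*c) - 144*exp(5*c) - 424*exp(4*c) - 594*exp(3*c) - 594*exp(2*c) - 441*exp(c) - 54)*exp(c)/(8*exp(9*c) + 72*exp(8*c) + 228*exp(7*c) + 216*exp(6*c) - 318*exp(5*c) - 702*exp(4*c) + exp(3*c) + 630*exp(2*c) + 108*exp(c) - 216)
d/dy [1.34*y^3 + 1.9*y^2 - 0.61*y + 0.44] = 4.02*y^2 + 3.8*y - 0.61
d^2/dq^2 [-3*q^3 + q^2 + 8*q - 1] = 2 - 18*q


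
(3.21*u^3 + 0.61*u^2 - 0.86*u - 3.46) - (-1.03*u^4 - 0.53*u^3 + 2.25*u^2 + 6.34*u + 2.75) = 1.03*u^4 + 3.74*u^3 - 1.64*u^2 - 7.2*u - 6.21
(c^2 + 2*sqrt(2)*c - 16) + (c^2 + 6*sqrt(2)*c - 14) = 2*c^2 + 8*sqrt(2)*c - 30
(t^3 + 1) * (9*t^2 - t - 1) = 9*t^5 - t^4 - t^3 + 9*t^2 - t - 1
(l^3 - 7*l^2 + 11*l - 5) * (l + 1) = l^4 - 6*l^3 + 4*l^2 + 6*l - 5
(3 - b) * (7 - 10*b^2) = 10*b^3 - 30*b^2 - 7*b + 21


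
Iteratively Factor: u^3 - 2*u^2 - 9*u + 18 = (u - 2)*(u^2 - 9) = (u - 2)*(u + 3)*(u - 3)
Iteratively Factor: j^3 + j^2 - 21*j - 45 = (j + 3)*(j^2 - 2*j - 15) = (j - 5)*(j + 3)*(j + 3)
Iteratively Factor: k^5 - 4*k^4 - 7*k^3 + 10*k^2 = (k)*(k^4 - 4*k^3 - 7*k^2 + 10*k) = k*(k + 2)*(k^3 - 6*k^2 + 5*k) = k*(k - 1)*(k + 2)*(k^2 - 5*k) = k^2*(k - 1)*(k + 2)*(k - 5)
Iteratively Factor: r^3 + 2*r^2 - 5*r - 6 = (r + 3)*(r^2 - r - 2) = (r - 2)*(r + 3)*(r + 1)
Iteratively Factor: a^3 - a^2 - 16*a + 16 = (a - 1)*(a^2 - 16) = (a - 4)*(a - 1)*(a + 4)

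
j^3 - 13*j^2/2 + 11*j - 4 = (j - 4)*(j - 2)*(j - 1/2)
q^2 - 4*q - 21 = (q - 7)*(q + 3)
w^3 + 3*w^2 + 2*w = w*(w + 1)*(w + 2)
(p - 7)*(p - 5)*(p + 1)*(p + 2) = p^4 - 9*p^3 + p^2 + 81*p + 70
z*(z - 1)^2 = z^3 - 2*z^2 + z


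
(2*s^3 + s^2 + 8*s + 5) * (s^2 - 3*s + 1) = 2*s^5 - 5*s^4 + 7*s^3 - 18*s^2 - 7*s + 5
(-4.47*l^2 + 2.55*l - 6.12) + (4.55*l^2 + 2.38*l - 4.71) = 0.0800000000000001*l^2 + 4.93*l - 10.83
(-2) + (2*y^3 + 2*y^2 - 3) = 2*y^3 + 2*y^2 - 5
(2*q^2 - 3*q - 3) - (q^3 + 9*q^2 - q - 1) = -q^3 - 7*q^2 - 2*q - 2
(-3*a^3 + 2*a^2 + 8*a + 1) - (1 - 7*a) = -3*a^3 + 2*a^2 + 15*a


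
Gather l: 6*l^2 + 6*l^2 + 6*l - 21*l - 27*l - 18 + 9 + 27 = 12*l^2 - 42*l + 18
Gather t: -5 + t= t - 5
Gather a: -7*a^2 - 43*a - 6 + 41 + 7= -7*a^2 - 43*a + 42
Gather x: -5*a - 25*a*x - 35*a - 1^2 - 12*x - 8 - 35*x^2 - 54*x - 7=-40*a - 35*x^2 + x*(-25*a - 66) - 16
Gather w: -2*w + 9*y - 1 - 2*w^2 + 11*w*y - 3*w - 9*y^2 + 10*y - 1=-2*w^2 + w*(11*y - 5) - 9*y^2 + 19*y - 2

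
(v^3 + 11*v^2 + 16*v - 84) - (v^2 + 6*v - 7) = v^3 + 10*v^2 + 10*v - 77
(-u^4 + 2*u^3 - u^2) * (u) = -u^5 + 2*u^4 - u^3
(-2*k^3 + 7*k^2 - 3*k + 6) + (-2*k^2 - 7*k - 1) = -2*k^3 + 5*k^2 - 10*k + 5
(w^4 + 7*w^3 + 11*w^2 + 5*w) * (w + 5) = w^5 + 12*w^4 + 46*w^3 + 60*w^2 + 25*w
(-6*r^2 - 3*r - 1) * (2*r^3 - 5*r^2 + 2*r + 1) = -12*r^5 + 24*r^4 + r^3 - 7*r^2 - 5*r - 1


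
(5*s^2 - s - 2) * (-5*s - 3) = -25*s^3 - 10*s^2 + 13*s + 6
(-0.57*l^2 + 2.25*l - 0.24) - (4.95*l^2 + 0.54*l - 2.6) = -5.52*l^2 + 1.71*l + 2.36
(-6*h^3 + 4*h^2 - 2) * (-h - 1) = 6*h^4 + 2*h^3 - 4*h^2 + 2*h + 2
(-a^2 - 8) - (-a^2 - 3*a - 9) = 3*a + 1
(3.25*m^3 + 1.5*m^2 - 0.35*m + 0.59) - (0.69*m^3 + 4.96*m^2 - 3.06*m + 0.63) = 2.56*m^3 - 3.46*m^2 + 2.71*m - 0.04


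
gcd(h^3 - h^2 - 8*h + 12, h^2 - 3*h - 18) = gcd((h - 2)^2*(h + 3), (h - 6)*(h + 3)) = h + 3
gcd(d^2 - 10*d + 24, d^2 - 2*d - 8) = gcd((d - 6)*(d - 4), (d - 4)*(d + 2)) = d - 4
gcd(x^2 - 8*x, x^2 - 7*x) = x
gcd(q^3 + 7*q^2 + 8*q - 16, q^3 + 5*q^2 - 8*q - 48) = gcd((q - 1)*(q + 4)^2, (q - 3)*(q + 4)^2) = q^2 + 8*q + 16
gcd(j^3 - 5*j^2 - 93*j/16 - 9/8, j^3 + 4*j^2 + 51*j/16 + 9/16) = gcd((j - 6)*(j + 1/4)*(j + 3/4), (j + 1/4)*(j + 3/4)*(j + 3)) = j^2 + j + 3/16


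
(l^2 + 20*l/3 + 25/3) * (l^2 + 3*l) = l^4 + 29*l^3/3 + 85*l^2/3 + 25*l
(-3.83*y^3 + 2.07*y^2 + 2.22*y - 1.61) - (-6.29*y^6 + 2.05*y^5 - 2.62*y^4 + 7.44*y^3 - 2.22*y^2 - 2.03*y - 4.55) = 6.29*y^6 - 2.05*y^5 + 2.62*y^4 - 11.27*y^3 + 4.29*y^2 + 4.25*y + 2.94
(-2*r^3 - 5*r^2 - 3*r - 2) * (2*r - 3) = -4*r^4 - 4*r^3 + 9*r^2 + 5*r + 6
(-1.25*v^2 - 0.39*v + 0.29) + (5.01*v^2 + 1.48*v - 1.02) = 3.76*v^2 + 1.09*v - 0.73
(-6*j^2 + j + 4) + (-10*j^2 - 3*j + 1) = -16*j^2 - 2*j + 5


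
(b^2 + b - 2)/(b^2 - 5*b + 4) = (b + 2)/(b - 4)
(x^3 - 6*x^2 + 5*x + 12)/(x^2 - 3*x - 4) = x - 3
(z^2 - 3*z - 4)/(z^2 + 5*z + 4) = (z - 4)/(z + 4)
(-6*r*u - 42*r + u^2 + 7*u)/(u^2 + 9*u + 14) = (-6*r + u)/(u + 2)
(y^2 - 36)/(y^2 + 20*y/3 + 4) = 3*(y - 6)/(3*y + 2)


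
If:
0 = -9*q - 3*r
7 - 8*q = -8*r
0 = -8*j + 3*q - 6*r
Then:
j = 147/256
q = 7/32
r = -21/32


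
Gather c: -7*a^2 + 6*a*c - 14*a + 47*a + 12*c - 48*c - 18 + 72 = -7*a^2 + 33*a + c*(6*a - 36) + 54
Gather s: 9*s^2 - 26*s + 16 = 9*s^2 - 26*s + 16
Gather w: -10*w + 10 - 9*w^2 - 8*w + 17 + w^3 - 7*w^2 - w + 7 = w^3 - 16*w^2 - 19*w + 34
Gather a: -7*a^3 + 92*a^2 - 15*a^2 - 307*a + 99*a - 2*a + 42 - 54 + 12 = -7*a^3 + 77*a^2 - 210*a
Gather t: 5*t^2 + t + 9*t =5*t^2 + 10*t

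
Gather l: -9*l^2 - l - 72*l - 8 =-9*l^2 - 73*l - 8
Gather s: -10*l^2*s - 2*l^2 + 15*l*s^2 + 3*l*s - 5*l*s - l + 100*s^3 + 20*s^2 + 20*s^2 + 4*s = -2*l^2 - l + 100*s^3 + s^2*(15*l + 40) + s*(-10*l^2 - 2*l + 4)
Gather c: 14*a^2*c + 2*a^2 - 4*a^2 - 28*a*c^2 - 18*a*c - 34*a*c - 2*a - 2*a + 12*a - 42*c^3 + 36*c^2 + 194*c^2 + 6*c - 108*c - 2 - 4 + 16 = -2*a^2 + 8*a - 42*c^3 + c^2*(230 - 28*a) + c*(14*a^2 - 52*a - 102) + 10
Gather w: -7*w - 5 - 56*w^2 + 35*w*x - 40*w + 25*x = -56*w^2 + w*(35*x - 47) + 25*x - 5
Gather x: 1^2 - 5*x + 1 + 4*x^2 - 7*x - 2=4*x^2 - 12*x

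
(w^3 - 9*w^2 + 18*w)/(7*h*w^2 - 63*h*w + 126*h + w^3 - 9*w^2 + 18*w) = w/(7*h + w)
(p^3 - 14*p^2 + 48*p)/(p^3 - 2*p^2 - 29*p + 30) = p*(p - 8)/(p^2 + 4*p - 5)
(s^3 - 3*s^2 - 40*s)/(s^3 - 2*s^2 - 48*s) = (s + 5)/(s + 6)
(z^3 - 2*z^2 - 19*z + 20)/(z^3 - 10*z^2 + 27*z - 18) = (z^2 - z - 20)/(z^2 - 9*z + 18)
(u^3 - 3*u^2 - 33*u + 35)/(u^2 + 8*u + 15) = (u^2 - 8*u + 7)/(u + 3)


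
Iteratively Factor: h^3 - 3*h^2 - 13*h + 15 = (h - 1)*(h^2 - 2*h - 15) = (h - 5)*(h - 1)*(h + 3)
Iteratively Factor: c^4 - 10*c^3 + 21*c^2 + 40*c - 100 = (c + 2)*(c^3 - 12*c^2 + 45*c - 50) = (c - 5)*(c + 2)*(c^2 - 7*c + 10) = (c - 5)^2*(c + 2)*(c - 2)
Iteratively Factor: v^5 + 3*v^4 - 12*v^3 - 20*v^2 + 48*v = (v + 4)*(v^4 - v^3 - 8*v^2 + 12*v) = (v - 2)*(v + 4)*(v^3 + v^2 - 6*v) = v*(v - 2)*(v + 4)*(v^2 + v - 6) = v*(v - 2)^2*(v + 4)*(v + 3)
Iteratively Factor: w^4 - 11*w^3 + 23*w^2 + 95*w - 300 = (w - 5)*(w^3 - 6*w^2 - 7*w + 60) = (w - 5)^2*(w^2 - w - 12) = (w - 5)^2*(w - 4)*(w + 3)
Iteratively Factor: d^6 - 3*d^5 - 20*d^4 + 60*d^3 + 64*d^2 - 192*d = (d - 3)*(d^5 - 20*d^3 + 64*d) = (d - 4)*(d - 3)*(d^4 + 4*d^3 - 4*d^2 - 16*d) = (d - 4)*(d - 3)*(d + 2)*(d^3 + 2*d^2 - 8*d) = d*(d - 4)*(d - 3)*(d + 2)*(d^2 + 2*d - 8) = d*(d - 4)*(d - 3)*(d + 2)*(d + 4)*(d - 2)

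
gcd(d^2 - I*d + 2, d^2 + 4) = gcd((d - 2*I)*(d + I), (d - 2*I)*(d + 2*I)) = d - 2*I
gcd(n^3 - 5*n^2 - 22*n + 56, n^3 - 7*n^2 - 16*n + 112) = n^2 - 3*n - 28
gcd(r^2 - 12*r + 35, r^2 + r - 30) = r - 5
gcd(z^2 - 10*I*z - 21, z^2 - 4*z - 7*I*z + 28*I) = z - 7*I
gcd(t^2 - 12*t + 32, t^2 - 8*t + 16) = t - 4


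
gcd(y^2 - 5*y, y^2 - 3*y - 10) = y - 5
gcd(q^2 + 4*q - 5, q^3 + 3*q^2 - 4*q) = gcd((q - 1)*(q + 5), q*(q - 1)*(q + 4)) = q - 1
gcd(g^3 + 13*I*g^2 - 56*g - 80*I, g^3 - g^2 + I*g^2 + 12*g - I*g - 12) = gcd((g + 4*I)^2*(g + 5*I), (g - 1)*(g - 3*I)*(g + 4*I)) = g + 4*I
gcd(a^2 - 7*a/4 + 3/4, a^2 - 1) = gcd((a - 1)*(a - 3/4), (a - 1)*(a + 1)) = a - 1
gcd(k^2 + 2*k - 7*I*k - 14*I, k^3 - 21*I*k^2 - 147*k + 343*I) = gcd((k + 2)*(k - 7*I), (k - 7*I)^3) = k - 7*I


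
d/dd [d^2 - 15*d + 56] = 2*d - 15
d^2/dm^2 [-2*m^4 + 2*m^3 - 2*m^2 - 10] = -24*m^2 + 12*m - 4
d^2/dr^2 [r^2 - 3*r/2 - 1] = 2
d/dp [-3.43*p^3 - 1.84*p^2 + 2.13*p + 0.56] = -10.29*p^2 - 3.68*p + 2.13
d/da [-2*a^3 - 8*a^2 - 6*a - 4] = -6*a^2 - 16*a - 6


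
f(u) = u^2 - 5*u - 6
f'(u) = 2*u - 5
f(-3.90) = 28.71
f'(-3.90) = -12.80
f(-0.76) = -1.62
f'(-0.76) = -6.52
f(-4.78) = 40.75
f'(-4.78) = -14.56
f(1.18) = -10.51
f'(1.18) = -2.64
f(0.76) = -9.22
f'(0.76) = -3.48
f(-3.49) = 23.63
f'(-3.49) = -11.98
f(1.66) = -11.54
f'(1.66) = -1.68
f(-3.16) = 19.79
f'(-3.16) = -11.32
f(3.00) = -12.00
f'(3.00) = 1.00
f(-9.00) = 120.00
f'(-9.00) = -23.00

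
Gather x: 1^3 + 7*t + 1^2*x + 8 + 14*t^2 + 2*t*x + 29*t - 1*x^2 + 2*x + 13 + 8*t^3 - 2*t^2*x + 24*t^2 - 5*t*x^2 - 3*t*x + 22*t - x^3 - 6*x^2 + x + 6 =8*t^3 + 38*t^2 + 58*t - x^3 + x^2*(-5*t - 7) + x*(-2*t^2 - t + 4) + 28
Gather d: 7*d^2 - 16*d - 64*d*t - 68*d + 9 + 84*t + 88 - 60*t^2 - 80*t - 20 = 7*d^2 + d*(-64*t - 84) - 60*t^2 + 4*t + 77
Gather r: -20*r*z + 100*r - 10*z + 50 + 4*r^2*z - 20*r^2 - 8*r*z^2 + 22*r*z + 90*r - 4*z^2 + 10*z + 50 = r^2*(4*z - 20) + r*(-8*z^2 + 2*z + 190) - 4*z^2 + 100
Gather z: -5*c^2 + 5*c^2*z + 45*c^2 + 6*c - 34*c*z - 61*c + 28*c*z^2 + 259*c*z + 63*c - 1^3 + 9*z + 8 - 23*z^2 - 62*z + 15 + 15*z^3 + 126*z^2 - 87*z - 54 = 40*c^2 + 8*c + 15*z^3 + z^2*(28*c + 103) + z*(5*c^2 + 225*c - 140) - 32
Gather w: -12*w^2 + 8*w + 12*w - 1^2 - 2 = -12*w^2 + 20*w - 3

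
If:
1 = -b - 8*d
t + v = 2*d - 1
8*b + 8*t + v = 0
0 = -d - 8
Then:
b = 63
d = -8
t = -487/7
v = 368/7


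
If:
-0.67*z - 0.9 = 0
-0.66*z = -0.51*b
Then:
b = -1.74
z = -1.34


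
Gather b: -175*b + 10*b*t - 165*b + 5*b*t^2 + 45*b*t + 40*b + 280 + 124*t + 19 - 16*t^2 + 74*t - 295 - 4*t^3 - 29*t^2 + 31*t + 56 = b*(5*t^2 + 55*t - 300) - 4*t^3 - 45*t^2 + 229*t + 60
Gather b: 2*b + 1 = 2*b + 1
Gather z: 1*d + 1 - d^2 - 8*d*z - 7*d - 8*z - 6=-d^2 - 6*d + z*(-8*d - 8) - 5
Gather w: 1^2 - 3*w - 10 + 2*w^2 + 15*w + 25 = 2*w^2 + 12*w + 16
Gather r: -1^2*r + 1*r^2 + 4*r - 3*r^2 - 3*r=-2*r^2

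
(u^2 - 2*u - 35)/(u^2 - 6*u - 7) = (u + 5)/(u + 1)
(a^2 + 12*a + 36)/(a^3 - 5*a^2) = (a^2 + 12*a + 36)/(a^2*(a - 5))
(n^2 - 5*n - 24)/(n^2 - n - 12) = (n - 8)/(n - 4)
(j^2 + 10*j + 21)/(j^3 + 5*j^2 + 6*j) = (j + 7)/(j*(j + 2))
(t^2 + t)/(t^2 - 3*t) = (t + 1)/(t - 3)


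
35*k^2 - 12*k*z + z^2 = (-7*k + z)*(-5*k + z)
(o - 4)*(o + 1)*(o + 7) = o^3 + 4*o^2 - 25*o - 28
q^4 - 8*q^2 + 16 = (q - 2)^2*(q + 2)^2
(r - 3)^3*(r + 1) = r^4 - 8*r^3 + 18*r^2 - 27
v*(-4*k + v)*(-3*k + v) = 12*k^2*v - 7*k*v^2 + v^3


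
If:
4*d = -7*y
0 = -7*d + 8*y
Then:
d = 0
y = 0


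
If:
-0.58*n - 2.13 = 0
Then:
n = -3.67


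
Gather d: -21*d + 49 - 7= 42 - 21*d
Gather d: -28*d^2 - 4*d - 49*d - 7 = -28*d^2 - 53*d - 7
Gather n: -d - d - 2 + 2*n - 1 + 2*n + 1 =-2*d + 4*n - 2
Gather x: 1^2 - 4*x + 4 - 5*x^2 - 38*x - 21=-5*x^2 - 42*x - 16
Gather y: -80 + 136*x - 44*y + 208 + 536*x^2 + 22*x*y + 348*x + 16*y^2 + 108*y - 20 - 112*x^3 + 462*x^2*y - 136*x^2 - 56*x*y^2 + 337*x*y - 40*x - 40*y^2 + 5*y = -112*x^3 + 400*x^2 + 444*x + y^2*(-56*x - 24) + y*(462*x^2 + 359*x + 69) + 108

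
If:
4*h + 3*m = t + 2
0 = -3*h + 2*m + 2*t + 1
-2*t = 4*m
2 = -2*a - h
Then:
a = -15/14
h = 1/7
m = 2/7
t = -4/7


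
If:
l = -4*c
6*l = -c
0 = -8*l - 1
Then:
No Solution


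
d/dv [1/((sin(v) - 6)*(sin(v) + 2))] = 2*(2 - sin(v))*cos(v)/((sin(v) - 6)^2*(sin(v) + 2)^2)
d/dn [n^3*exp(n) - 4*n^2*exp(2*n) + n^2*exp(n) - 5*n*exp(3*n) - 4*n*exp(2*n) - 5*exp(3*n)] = (n^3 - 8*n^2*exp(n) + 4*n^2 - 15*n*exp(2*n) - 16*n*exp(n) + 2*n - 20*exp(2*n) - 4*exp(n))*exp(n)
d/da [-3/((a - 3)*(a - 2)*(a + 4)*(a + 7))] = 6*(2*a^3 + 9*a^2 - 21*a - 37)/(a^8 + 12*a^7 - 6*a^6 - 400*a^5 - 111*a^4 + 5124*a^3 - 1580*a^2 - 24864*a + 28224)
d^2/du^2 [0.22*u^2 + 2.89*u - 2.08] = 0.440000000000000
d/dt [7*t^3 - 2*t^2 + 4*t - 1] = 21*t^2 - 4*t + 4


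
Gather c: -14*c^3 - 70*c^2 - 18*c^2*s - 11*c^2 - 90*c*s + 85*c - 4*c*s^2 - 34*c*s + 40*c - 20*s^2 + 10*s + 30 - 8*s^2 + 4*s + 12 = -14*c^3 + c^2*(-18*s - 81) + c*(-4*s^2 - 124*s + 125) - 28*s^2 + 14*s + 42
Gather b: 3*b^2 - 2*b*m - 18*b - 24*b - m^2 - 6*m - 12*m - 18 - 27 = 3*b^2 + b*(-2*m - 42) - m^2 - 18*m - 45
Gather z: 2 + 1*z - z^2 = -z^2 + z + 2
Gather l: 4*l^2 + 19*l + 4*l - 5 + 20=4*l^2 + 23*l + 15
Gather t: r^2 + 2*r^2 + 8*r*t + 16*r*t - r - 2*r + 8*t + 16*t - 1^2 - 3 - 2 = 3*r^2 - 3*r + t*(24*r + 24) - 6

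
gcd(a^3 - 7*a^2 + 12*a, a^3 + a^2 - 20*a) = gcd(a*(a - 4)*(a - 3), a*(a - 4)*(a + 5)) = a^2 - 4*a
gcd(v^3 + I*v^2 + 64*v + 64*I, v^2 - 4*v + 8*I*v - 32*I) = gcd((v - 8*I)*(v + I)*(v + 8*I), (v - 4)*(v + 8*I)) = v + 8*I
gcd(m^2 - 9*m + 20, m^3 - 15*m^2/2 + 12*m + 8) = m - 4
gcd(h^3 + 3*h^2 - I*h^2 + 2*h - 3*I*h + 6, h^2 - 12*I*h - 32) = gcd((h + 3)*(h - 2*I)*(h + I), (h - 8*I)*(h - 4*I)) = 1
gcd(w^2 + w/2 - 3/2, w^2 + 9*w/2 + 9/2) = w + 3/2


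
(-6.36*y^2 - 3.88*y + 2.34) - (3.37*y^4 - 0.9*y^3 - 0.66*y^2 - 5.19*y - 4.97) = -3.37*y^4 + 0.9*y^3 - 5.7*y^2 + 1.31*y + 7.31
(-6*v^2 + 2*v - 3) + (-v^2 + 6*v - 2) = -7*v^2 + 8*v - 5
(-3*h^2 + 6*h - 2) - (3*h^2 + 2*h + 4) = -6*h^2 + 4*h - 6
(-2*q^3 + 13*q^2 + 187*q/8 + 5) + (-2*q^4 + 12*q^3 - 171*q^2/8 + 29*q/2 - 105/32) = -2*q^4 + 10*q^3 - 67*q^2/8 + 303*q/8 + 55/32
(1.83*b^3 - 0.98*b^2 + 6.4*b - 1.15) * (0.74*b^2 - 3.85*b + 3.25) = 1.3542*b^5 - 7.7707*b^4 + 14.4565*b^3 - 28.676*b^2 + 25.2275*b - 3.7375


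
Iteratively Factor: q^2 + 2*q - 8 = (q - 2)*(q + 4)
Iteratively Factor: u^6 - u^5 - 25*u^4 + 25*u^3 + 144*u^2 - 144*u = (u - 4)*(u^5 + 3*u^4 - 13*u^3 - 27*u^2 + 36*u) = (u - 4)*(u + 4)*(u^4 - u^3 - 9*u^2 + 9*u) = u*(u - 4)*(u + 4)*(u^3 - u^2 - 9*u + 9) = u*(u - 4)*(u + 3)*(u + 4)*(u^2 - 4*u + 3) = u*(u - 4)*(u - 3)*(u + 3)*(u + 4)*(u - 1)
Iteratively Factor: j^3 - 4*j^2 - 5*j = (j + 1)*(j^2 - 5*j) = j*(j + 1)*(j - 5)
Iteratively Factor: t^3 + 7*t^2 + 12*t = (t)*(t^2 + 7*t + 12) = t*(t + 3)*(t + 4)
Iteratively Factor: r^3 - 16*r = (r - 4)*(r^2 + 4*r) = (r - 4)*(r + 4)*(r)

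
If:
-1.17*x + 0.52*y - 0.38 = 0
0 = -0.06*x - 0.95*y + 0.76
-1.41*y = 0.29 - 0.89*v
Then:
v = 1.59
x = 0.03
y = 0.80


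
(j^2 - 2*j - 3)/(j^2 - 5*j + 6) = (j + 1)/(j - 2)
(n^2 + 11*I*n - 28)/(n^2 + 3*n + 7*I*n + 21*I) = (n + 4*I)/(n + 3)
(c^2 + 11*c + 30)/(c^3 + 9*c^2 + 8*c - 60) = 1/(c - 2)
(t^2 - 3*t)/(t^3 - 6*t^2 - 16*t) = (3 - t)/(-t^2 + 6*t + 16)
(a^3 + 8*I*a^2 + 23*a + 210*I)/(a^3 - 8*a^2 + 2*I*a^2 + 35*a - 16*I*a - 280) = (a + 6*I)/(a - 8)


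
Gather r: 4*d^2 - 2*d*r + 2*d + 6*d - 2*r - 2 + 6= 4*d^2 + 8*d + r*(-2*d - 2) + 4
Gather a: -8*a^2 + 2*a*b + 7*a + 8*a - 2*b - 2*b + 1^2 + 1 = -8*a^2 + a*(2*b + 15) - 4*b + 2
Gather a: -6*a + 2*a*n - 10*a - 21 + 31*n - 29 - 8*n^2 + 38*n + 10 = a*(2*n - 16) - 8*n^2 + 69*n - 40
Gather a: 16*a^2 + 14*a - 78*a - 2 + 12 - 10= 16*a^2 - 64*a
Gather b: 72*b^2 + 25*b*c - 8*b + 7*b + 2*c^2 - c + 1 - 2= 72*b^2 + b*(25*c - 1) + 2*c^2 - c - 1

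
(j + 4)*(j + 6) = j^2 + 10*j + 24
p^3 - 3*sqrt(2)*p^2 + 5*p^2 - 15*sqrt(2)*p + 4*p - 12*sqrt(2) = (p + 1)*(p + 4)*(p - 3*sqrt(2))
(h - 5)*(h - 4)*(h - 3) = h^3 - 12*h^2 + 47*h - 60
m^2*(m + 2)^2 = m^4 + 4*m^3 + 4*m^2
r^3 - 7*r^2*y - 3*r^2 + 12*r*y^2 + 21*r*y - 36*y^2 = (r - 3)*(r - 4*y)*(r - 3*y)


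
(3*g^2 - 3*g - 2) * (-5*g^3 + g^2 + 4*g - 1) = -15*g^5 + 18*g^4 + 19*g^3 - 17*g^2 - 5*g + 2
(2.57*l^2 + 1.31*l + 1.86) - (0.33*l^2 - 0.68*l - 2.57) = 2.24*l^2 + 1.99*l + 4.43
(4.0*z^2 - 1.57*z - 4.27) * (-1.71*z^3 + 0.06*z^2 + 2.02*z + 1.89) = -6.84*z^5 + 2.9247*z^4 + 15.2875*z^3 + 4.1324*z^2 - 11.5927*z - 8.0703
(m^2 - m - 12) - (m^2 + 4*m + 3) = -5*m - 15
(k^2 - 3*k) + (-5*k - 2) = k^2 - 8*k - 2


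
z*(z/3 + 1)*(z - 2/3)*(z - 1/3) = z^4/3 + 2*z^3/3 - 25*z^2/27 + 2*z/9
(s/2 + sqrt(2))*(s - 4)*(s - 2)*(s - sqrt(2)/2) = s^4/2 - 3*s^3 + 3*sqrt(2)*s^3/4 - 9*sqrt(2)*s^2/2 + 3*s^2 + 6*s + 6*sqrt(2)*s - 8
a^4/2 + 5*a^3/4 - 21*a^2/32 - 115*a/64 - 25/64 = (a/2 + 1/2)*(a - 5/4)*(a + 1/4)*(a + 5/2)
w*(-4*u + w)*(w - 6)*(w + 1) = -4*u*w^3 + 20*u*w^2 + 24*u*w + w^4 - 5*w^3 - 6*w^2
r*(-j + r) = -j*r + r^2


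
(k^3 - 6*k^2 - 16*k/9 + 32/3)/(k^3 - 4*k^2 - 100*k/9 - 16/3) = (3*k - 4)/(3*k + 2)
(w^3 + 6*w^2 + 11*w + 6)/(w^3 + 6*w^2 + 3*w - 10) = (w^2 + 4*w + 3)/(w^2 + 4*w - 5)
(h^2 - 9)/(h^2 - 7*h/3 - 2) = 3*(h + 3)/(3*h + 2)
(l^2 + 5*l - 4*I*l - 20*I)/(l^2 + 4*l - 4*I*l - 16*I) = (l + 5)/(l + 4)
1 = 1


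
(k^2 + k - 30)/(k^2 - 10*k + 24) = (k^2 + k - 30)/(k^2 - 10*k + 24)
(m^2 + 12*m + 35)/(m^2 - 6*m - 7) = (m^2 + 12*m + 35)/(m^2 - 6*m - 7)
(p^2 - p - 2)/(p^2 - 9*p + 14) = (p + 1)/(p - 7)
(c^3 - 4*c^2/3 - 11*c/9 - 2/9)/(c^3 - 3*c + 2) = (9*c^3 - 12*c^2 - 11*c - 2)/(9*(c^3 - 3*c + 2))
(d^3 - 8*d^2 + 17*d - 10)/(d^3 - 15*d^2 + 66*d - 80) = (d - 1)/(d - 8)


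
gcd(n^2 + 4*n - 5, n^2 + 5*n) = n + 5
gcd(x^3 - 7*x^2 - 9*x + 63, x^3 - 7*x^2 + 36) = x - 3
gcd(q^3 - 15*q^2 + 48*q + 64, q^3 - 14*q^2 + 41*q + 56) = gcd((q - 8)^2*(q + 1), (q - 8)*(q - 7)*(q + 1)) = q^2 - 7*q - 8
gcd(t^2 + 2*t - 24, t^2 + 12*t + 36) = t + 6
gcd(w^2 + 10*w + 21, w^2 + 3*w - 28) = w + 7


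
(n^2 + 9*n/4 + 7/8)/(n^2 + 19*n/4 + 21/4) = (n + 1/2)/(n + 3)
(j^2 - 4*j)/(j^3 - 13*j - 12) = j/(j^2 + 4*j + 3)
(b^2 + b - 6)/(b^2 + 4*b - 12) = (b + 3)/(b + 6)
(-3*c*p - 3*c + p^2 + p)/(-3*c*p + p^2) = (p + 1)/p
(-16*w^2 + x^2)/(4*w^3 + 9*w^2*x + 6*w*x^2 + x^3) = (-4*w + x)/(w^2 + 2*w*x + x^2)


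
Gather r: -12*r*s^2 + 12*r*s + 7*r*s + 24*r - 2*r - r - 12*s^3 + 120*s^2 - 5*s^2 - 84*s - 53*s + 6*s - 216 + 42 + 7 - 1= r*(-12*s^2 + 19*s + 21) - 12*s^3 + 115*s^2 - 131*s - 168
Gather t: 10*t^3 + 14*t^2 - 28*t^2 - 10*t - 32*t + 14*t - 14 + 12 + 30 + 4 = 10*t^3 - 14*t^2 - 28*t + 32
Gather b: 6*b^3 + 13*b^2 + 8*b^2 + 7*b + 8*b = 6*b^3 + 21*b^2 + 15*b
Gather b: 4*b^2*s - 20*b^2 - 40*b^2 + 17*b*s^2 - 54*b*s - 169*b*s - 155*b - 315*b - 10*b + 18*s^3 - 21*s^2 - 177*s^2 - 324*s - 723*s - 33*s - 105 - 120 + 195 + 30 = b^2*(4*s - 60) + b*(17*s^2 - 223*s - 480) + 18*s^3 - 198*s^2 - 1080*s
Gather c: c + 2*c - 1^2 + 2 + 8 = 3*c + 9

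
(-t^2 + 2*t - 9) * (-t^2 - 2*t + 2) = t^4 + 3*t^2 + 22*t - 18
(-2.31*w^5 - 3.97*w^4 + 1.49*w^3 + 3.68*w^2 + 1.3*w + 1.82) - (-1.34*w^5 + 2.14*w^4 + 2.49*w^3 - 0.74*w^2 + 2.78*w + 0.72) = -0.97*w^5 - 6.11*w^4 - 1.0*w^3 + 4.42*w^2 - 1.48*w + 1.1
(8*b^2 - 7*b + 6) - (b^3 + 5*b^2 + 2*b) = -b^3 + 3*b^2 - 9*b + 6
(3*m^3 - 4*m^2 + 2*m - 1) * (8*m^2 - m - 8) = 24*m^5 - 35*m^4 - 4*m^3 + 22*m^2 - 15*m + 8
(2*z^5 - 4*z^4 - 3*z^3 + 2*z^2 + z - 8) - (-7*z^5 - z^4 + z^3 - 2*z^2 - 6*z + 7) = 9*z^5 - 3*z^4 - 4*z^3 + 4*z^2 + 7*z - 15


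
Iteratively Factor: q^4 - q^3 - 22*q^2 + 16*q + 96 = (q - 4)*(q^3 + 3*q^2 - 10*q - 24) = (q - 4)*(q - 3)*(q^2 + 6*q + 8) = (q - 4)*(q - 3)*(q + 4)*(q + 2)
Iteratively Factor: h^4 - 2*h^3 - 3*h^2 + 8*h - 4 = (h + 2)*(h^3 - 4*h^2 + 5*h - 2) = (h - 1)*(h + 2)*(h^2 - 3*h + 2) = (h - 2)*(h - 1)*(h + 2)*(h - 1)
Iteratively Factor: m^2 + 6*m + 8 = (m + 4)*(m + 2)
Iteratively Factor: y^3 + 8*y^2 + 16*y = (y)*(y^2 + 8*y + 16) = y*(y + 4)*(y + 4)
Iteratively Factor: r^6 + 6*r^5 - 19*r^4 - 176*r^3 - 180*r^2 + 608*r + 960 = (r - 2)*(r^5 + 8*r^4 - 3*r^3 - 182*r^2 - 544*r - 480) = (r - 2)*(r + 4)*(r^4 + 4*r^3 - 19*r^2 - 106*r - 120) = (r - 2)*(r + 2)*(r + 4)*(r^3 + 2*r^2 - 23*r - 60) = (r - 5)*(r - 2)*(r + 2)*(r + 4)*(r^2 + 7*r + 12) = (r - 5)*(r - 2)*(r + 2)*(r + 4)^2*(r + 3)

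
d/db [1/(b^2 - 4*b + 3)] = 2*(2 - b)/(b^2 - 4*b + 3)^2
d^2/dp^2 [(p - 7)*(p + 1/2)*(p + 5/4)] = 6*p - 21/2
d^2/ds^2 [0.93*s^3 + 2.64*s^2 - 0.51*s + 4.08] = 5.58*s + 5.28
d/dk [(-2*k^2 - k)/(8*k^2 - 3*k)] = 14/(64*k^2 - 48*k + 9)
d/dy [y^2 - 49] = 2*y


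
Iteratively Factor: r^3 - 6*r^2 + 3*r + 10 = (r - 5)*(r^2 - r - 2) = (r - 5)*(r - 2)*(r + 1)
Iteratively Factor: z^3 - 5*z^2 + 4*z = (z - 1)*(z^2 - 4*z) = z*(z - 1)*(z - 4)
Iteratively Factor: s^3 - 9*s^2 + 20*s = (s - 4)*(s^2 - 5*s) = s*(s - 4)*(s - 5)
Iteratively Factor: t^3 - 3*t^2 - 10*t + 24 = (t - 2)*(t^2 - t - 12) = (t - 2)*(t + 3)*(t - 4)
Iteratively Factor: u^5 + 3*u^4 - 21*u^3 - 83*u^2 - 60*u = (u)*(u^4 + 3*u^3 - 21*u^2 - 83*u - 60) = u*(u + 4)*(u^3 - u^2 - 17*u - 15) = u*(u + 1)*(u + 4)*(u^2 - 2*u - 15) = u*(u - 5)*(u + 1)*(u + 4)*(u + 3)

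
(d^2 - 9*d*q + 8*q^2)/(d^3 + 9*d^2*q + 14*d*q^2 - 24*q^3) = (d - 8*q)/(d^2 + 10*d*q + 24*q^2)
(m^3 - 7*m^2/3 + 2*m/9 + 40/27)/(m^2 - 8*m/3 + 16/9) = (9*m^2 - 9*m - 10)/(3*(3*m - 4))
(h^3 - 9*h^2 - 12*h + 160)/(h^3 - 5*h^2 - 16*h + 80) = (h - 8)/(h - 4)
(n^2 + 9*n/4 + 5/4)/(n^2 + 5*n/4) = (n + 1)/n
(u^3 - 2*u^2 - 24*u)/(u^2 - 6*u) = u + 4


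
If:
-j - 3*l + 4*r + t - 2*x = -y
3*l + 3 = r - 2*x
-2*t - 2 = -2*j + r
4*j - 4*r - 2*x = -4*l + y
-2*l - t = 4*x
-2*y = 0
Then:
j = 147/115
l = -199/115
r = -4/5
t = 78/115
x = 16/23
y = 0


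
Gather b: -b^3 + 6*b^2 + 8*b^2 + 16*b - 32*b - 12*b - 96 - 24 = -b^3 + 14*b^2 - 28*b - 120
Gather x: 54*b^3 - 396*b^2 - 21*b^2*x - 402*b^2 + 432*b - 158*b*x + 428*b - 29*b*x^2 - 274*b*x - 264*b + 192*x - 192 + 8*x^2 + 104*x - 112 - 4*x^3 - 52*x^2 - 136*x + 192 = 54*b^3 - 798*b^2 + 596*b - 4*x^3 + x^2*(-29*b - 44) + x*(-21*b^2 - 432*b + 160) - 112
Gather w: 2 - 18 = -16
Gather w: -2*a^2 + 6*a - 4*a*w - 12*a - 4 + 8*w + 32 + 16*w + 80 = -2*a^2 - 6*a + w*(24 - 4*a) + 108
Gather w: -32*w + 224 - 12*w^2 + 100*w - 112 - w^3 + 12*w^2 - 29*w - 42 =-w^3 + 39*w + 70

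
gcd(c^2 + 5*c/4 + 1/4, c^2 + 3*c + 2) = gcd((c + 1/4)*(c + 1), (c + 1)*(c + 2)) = c + 1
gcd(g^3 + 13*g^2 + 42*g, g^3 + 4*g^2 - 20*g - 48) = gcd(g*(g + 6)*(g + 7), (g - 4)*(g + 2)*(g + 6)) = g + 6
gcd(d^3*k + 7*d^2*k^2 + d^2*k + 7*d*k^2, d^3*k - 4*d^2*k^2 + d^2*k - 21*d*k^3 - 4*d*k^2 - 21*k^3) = d*k + k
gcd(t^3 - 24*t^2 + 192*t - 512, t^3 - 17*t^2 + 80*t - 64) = t^2 - 16*t + 64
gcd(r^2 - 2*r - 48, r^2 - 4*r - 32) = r - 8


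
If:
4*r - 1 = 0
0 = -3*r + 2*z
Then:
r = 1/4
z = 3/8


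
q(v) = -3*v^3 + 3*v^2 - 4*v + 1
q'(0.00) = -4.00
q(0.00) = 1.00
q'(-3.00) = -103.00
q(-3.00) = 121.00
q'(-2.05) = -54.12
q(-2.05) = 47.65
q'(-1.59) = -36.29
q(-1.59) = 27.00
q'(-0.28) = -6.39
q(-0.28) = 2.42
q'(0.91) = -5.99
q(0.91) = -2.42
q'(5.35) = -229.50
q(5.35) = -393.92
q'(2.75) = -55.56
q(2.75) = -49.70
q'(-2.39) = -69.75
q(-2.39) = 68.65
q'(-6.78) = -458.40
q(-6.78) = 1101.02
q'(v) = -9*v^2 + 6*v - 4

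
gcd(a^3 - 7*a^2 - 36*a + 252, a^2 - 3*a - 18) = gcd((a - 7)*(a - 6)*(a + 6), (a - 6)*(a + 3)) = a - 6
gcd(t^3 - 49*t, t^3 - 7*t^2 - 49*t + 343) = t^2 - 49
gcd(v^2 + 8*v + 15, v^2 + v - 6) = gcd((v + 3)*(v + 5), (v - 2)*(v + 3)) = v + 3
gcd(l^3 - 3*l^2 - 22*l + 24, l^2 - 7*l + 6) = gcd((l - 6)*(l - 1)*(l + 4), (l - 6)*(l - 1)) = l^2 - 7*l + 6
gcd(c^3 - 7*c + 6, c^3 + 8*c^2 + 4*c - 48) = c - 2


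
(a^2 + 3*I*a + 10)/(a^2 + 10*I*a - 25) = (a - 2*I)/(a + 5*I)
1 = 1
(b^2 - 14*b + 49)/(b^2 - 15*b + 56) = (b - 7)/(b - 8)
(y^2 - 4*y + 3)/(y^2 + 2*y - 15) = (y - 1)/(y + 5)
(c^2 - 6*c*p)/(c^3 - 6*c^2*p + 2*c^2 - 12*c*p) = 1/(c + 2)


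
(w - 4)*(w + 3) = w^2 - w - 12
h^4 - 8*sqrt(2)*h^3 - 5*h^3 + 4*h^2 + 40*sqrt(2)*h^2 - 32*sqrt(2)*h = h*(h - 4)*(h - 1)*(h - 8*sqrt(2))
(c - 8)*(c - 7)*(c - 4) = c^3 - 19*c^2 + 116*c - 224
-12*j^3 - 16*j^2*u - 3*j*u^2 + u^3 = (-6*j + u)*(j + u)*(2*j + u)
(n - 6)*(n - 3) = n^2 - 9*n + 18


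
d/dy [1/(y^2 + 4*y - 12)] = 2*(-y - 2)/(y^2 + 4*y - 12)^2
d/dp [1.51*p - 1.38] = 1.51000000000000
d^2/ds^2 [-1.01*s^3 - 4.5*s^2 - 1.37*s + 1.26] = -6.06*s - 9.0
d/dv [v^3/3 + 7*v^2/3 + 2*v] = v^2 + 14*v/3 + 2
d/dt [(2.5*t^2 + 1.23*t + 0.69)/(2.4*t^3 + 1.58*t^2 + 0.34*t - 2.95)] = (-6.0*t^4 - 5.904*t^3 - 6.0614*t^2 - 16.9304*t - 3.8631)/(5.76*t^6 + 7.584*t^5 + 4.1284*t^4 - 13.0856*t^3 - 9.2064*t^2 - 2.006*t + 8.7025)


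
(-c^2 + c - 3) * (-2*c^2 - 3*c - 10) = 2*c^4 + c^3 + 13*c^2 - c + 30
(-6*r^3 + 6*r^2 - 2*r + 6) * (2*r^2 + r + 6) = -12*r^5 + 6*r^4 - 34*r^3 + 46*r^2 - 6*r + 36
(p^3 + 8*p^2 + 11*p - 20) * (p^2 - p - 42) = p^5 + 7*p^4 - 39*p^3 - 367*p^2 - 442*p + 840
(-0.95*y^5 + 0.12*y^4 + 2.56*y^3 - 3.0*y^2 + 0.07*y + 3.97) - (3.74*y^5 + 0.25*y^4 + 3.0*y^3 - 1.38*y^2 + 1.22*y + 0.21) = -4.69*y^5 - 0.13*y^4 - 0.44*y^3 - 1.62*y^2 - 1.15*y + 3.76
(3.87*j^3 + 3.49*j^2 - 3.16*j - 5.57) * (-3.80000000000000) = -14.706*j^3 - 13.262*j^2 + 12.008*j + 21.166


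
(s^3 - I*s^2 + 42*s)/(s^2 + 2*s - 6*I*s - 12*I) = s*(s^2 - I*s + 42)/(s^2 + 2*s - 6*I*s - 12*I)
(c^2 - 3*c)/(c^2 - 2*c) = (c - 3)/(c - 2)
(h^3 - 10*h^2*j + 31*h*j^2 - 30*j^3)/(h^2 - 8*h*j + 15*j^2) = h - 2*j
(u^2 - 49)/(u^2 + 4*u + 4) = (u^2 - 49)/(u^2 + 4*u + 4)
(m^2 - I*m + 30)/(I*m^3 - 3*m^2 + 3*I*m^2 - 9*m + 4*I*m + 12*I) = (-I*m^2 - m - 30*I)/(m^3 + 3*m^2*(1 + I) + m*(4 + 9*I) + 12)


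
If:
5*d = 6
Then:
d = 6/5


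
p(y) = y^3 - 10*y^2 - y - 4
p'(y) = 3*y^2 - 20*y - 1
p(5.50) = -145.62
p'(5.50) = -20.25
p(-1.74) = -37.80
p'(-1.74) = 42.88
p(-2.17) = -59.14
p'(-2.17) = 56.53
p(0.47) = -6.58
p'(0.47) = -9.74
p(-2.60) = -86.58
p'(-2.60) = 71.28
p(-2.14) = -57.46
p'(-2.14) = 55.54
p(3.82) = -98.00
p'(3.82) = -33.62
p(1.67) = -28.90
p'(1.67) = -26.03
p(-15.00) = -5614.00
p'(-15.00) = 974.00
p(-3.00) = -118.00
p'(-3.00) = 86.00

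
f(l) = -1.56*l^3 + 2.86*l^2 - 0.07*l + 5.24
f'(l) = -4.68*l^2 + 5.72*l - 0.07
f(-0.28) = 5.52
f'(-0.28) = -2.04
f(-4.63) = 221.71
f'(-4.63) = -126.88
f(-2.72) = 57.98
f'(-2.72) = -50.25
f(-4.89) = 256.38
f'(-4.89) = -139.95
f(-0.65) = 6.92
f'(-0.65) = -5.77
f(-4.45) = 199.66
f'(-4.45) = -118.20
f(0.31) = 5.45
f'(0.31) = 1.25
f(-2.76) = 60.02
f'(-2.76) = -51.51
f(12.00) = -2279.44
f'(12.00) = -605.35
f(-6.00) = 445.58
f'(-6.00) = -202.87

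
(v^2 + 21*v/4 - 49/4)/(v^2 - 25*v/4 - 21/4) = (-4*v^2 - 21*v + 49)/(-4*v^2 + 25*v + 21)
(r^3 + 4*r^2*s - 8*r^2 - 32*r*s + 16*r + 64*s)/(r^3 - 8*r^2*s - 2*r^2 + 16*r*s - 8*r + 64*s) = (r^2 + 4*r*s - 4*r - 16*s)/(r^2 - 8*r*s + 2*r - 16*s)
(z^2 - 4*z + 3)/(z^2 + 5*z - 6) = (z - 3)/(z + 6)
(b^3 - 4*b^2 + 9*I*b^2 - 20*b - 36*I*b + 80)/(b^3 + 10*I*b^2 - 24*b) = (b^2 + b*(-4 + 5*I) - 20*I)/(b*(b + 6*I))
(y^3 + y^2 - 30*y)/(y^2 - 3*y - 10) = y*(y + 6)/(y + 2)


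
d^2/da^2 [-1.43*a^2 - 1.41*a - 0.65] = -2.86000000000000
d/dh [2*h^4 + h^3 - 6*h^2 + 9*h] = 8*h^3 + 3*h^2 - 12*h + 9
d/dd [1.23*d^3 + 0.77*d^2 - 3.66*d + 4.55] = 3.69*d^2 + 1.54*d - 3.66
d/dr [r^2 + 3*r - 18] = 2*r + 3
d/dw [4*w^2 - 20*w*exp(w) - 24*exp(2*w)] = -20*w*exp(w) + 8*w - 48*exp(2*w) - 20*exp(w)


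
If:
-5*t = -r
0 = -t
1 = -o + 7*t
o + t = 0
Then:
No Solution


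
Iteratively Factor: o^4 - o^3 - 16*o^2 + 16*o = (o)*(o^3 - o^2 - 16*o + 16) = o*(o - 1)*(o^2 - 16) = o*(o - 1)*(o + 4)*(o - 4)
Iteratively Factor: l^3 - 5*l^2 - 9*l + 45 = (l - 3)*(l^2 - 2*l - 15) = (l - 3)*(l + 3)*(l - 5)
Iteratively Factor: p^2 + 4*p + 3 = (p + 1)*(p + 3)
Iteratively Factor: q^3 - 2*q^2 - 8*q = (q)*(q^2 - 2*q - 8) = q*(q + 2)*(q - 4)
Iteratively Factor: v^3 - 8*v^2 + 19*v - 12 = (v - 3)*(v^2 - 5*v + 4) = (v - 4)*(v - 3)*(v - 1)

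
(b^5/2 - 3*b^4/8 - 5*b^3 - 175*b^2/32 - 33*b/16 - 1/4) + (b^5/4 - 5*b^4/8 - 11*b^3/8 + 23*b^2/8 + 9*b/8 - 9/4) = 3*b^5/4 - b^4 - 51*b^3/8 - 83*b^2/32 - 15*b/16 - 5/2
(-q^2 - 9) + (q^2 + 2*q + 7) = 2*q - 2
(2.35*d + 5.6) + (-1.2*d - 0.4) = 1.15*d + 5.2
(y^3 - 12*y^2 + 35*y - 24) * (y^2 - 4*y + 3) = y^5 - 16*y^4 + 86*y^3 - 200*y^2 + 201*y - 72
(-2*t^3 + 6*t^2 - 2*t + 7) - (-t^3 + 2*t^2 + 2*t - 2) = -t^3 + 4*t^2 - 4*t + 9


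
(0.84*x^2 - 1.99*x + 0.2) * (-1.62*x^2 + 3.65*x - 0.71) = -1.3608*x^4 + 6.2898*x^3 - 8.1839*x^2 + 2.1429*x - 0.142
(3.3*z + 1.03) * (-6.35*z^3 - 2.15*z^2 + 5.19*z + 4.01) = -20.955*z^4 - 13.6355*z^3 + 14.9125*z^2 + 18.5787*z + 4.1303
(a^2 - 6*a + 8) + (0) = a^2 - 6*a + 8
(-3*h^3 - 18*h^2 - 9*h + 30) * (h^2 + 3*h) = -3*h^5 - 27*h^4 - 63*h^3 + 3*h^2 + 90*h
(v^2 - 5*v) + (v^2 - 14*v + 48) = 2*v^2 - 19*v + 48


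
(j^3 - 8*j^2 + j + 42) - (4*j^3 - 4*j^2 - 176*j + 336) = -3*j^3 - 4*j^2 + 177*j - 294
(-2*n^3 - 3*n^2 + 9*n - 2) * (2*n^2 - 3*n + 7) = -4*n^5 + 13*n^3 - 52*n^2 + 69*n - 14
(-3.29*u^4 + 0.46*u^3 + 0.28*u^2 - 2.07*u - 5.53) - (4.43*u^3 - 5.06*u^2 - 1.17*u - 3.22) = -3.29*u^4 - 3.97*u^3 + 5.34*u^2 - 0.9*u - 2.31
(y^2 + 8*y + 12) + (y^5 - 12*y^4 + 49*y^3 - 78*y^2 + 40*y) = y^5 - 12*y^4 + 49*y^3 - 77*y^2 + 48*y + 12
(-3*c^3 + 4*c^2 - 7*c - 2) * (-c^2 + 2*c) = 3*c^5 - 10*c^4 + 15*c^3 - 12*c^2 - 4*c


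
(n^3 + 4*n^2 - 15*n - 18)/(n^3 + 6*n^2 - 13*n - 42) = (n^2 + 7*n + 6)/(n^2 + 9*n + 14)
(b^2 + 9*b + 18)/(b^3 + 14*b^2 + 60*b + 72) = (b + 3)/(b^2 + 8*b + 12)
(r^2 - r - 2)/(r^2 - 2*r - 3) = (r - 2)/(r - 3)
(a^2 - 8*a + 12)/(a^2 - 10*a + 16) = (a - 6)/(a - 8)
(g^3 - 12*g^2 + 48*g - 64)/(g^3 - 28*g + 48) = (g^2 - 8*g + 16)/(g^2 + 4*g - 12)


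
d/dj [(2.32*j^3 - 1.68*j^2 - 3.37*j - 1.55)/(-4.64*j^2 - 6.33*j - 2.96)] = (-10.7648*j^4 - 29.3712*j^3 - 25.604*j^2 - 4.4384*j + 0.1637)/(21.5296*j^4 + 58.7424*j^3 + 67.5377*j^2 + 37.4736*j + 8.7616)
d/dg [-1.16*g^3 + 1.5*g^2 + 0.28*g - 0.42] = -3.48*g^2 + 3.0*g + 0.28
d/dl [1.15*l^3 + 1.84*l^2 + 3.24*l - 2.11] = 3.45*l^2 + 3.68*l + 3.24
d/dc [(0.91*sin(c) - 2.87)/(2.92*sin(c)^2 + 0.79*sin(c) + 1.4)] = (-2.6572*sin(c)^2 + 16.7608*sin(c) + 3.5413)*cos(c)/(8.5264*sin(c)^4 + 4.6136*sin(c)^3 + 8.8001*sin(c)^2 + 2.212*sin(c) + 1.96)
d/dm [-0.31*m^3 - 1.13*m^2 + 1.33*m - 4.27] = -0.93*m^2 - 2.26*m + 1.33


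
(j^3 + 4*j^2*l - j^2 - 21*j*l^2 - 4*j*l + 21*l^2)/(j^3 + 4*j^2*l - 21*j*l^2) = (j - 1)/j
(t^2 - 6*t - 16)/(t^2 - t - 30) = (-t^2 + 6*t + 16)/(-t^2 + t + 30)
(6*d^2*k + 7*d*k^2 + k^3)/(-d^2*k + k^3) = (-6*d - k)/(d - k)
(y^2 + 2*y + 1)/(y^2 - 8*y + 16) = (y^2 + 2*y + 1)/(y^2 - 8*y + 16)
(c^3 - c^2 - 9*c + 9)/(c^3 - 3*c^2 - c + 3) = (c + 3)/(c + 1)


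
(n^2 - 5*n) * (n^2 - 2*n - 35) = n^4 - 7*n^3 - 25*n^2 + 175*n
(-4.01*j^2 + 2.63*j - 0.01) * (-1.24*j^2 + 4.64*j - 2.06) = 4.9724*j^4 - 21.8676*j^3 + 20.4762*j^2 - 5.4642*j + 0.0206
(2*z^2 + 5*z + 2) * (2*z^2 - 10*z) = 4*z^4 - 10*z^3 - 46*z^2 - 20*z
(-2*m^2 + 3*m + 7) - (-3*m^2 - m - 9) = m^2 + 4*m + 16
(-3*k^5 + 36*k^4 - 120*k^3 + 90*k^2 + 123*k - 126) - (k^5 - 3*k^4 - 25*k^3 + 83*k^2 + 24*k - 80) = -4*k^5 + 39*k^4 - 95*k^3 + 7*k^2 + 99*k - 46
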